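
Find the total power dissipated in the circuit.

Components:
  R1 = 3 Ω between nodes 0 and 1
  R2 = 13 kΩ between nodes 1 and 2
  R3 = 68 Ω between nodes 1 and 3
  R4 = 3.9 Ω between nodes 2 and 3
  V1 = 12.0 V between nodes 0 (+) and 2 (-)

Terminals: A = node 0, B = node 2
Nodal analysis, taking node 2 as the 0 V reference.
Source V1 fixes V_0 = 12 V.
KCL at each unknown node (sum of currents leaving = 0; resistances in Ω):
  Node 1: (V_1 - 12)/3 + (V_1 - 0)/13000 + (V_1 - V_3)/68 = 0
  Node 3: (V_3 - V_1)/68 + (V_3 - 0)/3.9 = 0
Collecting terms (coefficients in siemens):
  0.3481·V_1 - 0.01471·V_3 = 4
  0.2711·V_3 - 0.01471·V_1 = 0
Determinant D = (0.3481)(0.2711) - (-0.01471)(-0.01471) = 0.09416
V_1 = [(4)(0.2711) - (-0.01471)(0)]/D = 11.52 V
V_3 = [(0.3481)(0) - (4)(-0.01471)]/D = 0.6247 V
Power in each resistor, P = (ΔV)²/R:
  P_R1 = (12 - 11.52)²/3 = 0.07782 W
  P_R2 = (11.52 - 0)²/13000 = 0.0102 W
  P_R3 = (11.52 - 0.6247)²/68 = 1.745 W
  P_R4 = (0 - 0.6247)²/3.9 = 0.1001 W
P_total = P_R1 + P_R2 + P_R3 + P_R4 = 1.933 W

Final answer: 1.933 W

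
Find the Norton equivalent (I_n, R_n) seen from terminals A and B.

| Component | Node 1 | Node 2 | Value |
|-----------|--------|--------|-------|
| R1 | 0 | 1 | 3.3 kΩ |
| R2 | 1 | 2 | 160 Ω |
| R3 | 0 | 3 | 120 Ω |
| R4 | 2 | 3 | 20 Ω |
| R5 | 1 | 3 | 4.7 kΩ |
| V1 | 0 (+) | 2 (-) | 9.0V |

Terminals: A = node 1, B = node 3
Find the Thévenin equivalent first; then I_n = V_th/R_th and R_n = R_th.
Step 1 — V_th is the open-circuit voltage V_A - V_B (nothing connected across the terminals).
Nodal analysis, taking node 2 as the 0 V reference.
Source V1 fixes V_0 = 9 V.
KCL at each unknown node (sum of currents leaving = 0; resistances in Ω):
  Node 1: (V_1 - 9)/3300 + (V_1 - 0)/160 + (V_1 - V_3)/4700 = 0
  Node 3: (V_3 - 9)/120 + (V_3 - 0)/20 + (V_3 - V_1)/4700 = 0
Collecting terms (coefficients in siemens):
  0.006766·V_1 - 0.0002128·V_3 = 0.002727
  0.05855·V_3 - 0.0002128·V_1 = 0.075
Determinant D = (0.006766)(0.05855) - (-0.0002128)(-0.0002128) = 0.0003961
V_1 = [(0.002727)(0.05855) - (-0.0002128)(0.075)]/D = 0.4434 V
V_3 = [(0.006766)(0.075) - (0.002727)(-0.0002128)]/D = 1.283 V
V_th = V_1 - V_3 = 0.4434 - 1.283 = -0.8392 V
Step 2 — R_th: zero the source — replace V1 by a short circuit (node 2 merges into node 0) — and find the resistance seen between A (node 1) and B (node 3).
Reduce the network between node 1 (A) and node 3 (B) by series/parallel combination:
  Rp1 = R1 ‖ R2 (parallel, both between nodes 0 and 1) = 1/(1/3300 + 1/160) = 152.6 Ω
  Rp2 = R3 ‖ R4 (parallel, both between nodes 0 and 3) = 1/(1/120 + 1/20) = 17.14 Ω
  Rs1 = Rp1 + Rp2 (series, joined only at node 0) = 152.6 + 17.14 = 169.7 Ω
  Rp3 = R5 ‖ Rs1 (parallel, both between nodes 1 and 3) = 1/(1/4700 + 1/169.7) = 163.8 Ω
R_th = 163.8 Ω
I_n = V_th/R_th = -0.8392/163.8 = -0.005123 A, and R_n = R_th = 163.8 Ω

Final answer: I_n = -0.005123 A, R_n = 163.8 Ω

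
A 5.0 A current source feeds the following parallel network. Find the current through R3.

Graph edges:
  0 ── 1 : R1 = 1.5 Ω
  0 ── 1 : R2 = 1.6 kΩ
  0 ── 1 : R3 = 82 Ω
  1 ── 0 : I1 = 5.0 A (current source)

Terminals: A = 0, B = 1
All resistors sit directly between nodes 0 and 1, so they are in parallel and share one voltage V; the full source current 5 A splits among them.
1/R_par = 1/1.5 + 1/1600 + 1/82 = 0.6795 S  =>  R_par = 1.472 Ω
V = I × R_par = 5 × 1.472 = 7.358 V
I_R3 = V/R3 = 7.358/82 = 0.08974 A

Final answer: 0.08974 A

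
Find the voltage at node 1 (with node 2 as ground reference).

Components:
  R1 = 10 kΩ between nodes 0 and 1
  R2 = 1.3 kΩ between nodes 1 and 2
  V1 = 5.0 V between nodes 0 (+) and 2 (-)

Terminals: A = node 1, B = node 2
Nodal analysis, taking node 2 as the 0 V reference.
Source V1 fixes V_0 = 5 V.
KCL at each unknown node (sum of currents leaving = 0; resistances in Ω):
  Node 1: (V_1 - 5)/10000 + (V_1 - 0)/1300 = 0
Collecting terms: 0.0008692 × V_1 = 0.0005  =>  V_1 = 0.5752 V
The requested potential is V_1 = 0.5752 V.

Final answer: V_1 = 0.5752 V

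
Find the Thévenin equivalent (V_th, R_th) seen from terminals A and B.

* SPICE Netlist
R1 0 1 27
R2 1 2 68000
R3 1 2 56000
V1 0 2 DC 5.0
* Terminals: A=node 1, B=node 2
Step 1 — V_th is the open-circuit voltage V_A - V_B (nothing connected across the terminals).
Nodal analysis, taking node 2 as the 0 V reference.
Source V1 fixes V_0 = 5 V.
KCL at each unknown node (sum of currents leaving = 0; resistances in Ω):
  Node 1: (V_1 - 5)/27 + (V_1 - 0)/68000 + (V_1 - 0)/56000 = 0
Collecting terms: 0.03707 × V_1 = 0.1852  =>  V_1 = 4.996 V
V_th = V_1 - V_2 = 4.996 - 0 = 4.996 V
Step 2 — R_th: zero the source — replace V1 by a short circuit (node 2 merges into node 0) — and find the resistance seen between A (node 1) and B (node 0).
Reduce the network between node 1 (A) and node 0 (B) by series/parallel combination:
  Rp1 = R1 ‖ R2 ‖ R3 (parallel, all between nodes 0 and 1) = 1/(1/27 + 1/68000 + 1/56000) = 26.98 Ω
R_th = 26.98 Ω

Final answer: V_th = 4.996 V, R_th = 26.98 Ω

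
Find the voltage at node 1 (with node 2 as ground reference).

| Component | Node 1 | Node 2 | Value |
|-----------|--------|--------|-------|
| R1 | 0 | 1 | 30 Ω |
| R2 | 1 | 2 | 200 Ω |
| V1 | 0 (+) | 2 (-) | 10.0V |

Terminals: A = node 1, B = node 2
Nodal analysis, taking node 2 as the 0 V reference.
Source V1 fixes V_0 = 10 V.
KCL at each unknown node (sum of currents leaving = 0; resistances in Ω):
  Node 1: (V_1 - 10)/30 + (V_1 - 0)/200 = 0
Collecting terms: 0.03833 × V_1 = 0.3333  =>  V_1 = 8.696 V
The requested potential is V_1 = 8.696 V.

Final answer: V_1 = 8.696 V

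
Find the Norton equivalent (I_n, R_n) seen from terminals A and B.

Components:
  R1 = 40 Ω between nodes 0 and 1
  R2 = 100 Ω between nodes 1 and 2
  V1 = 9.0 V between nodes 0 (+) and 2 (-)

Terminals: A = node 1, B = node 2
Find the Thévenin equivalent first; then I_n = V_th/R_th and R_n = R_th.
Step 1 — V_th is the open-circuit voltage V_A - V_B (nothing connected across the terminals).
Nodal analysis, taking node 2 as the 0 V reference.
Source V1 fixes V_0 = 9 V.
KCL at each unknown node (sum of currents leaving = 0; resistances in Ω):
  Node 1: (V_1 - 9)/40 + (V_1 - 0)/100 = 0
Collecting terms: 0.035 × V_1 = 0.225  =>  V_1 = 6.429 V
V_th = V_1 - V_2 = 6.429 - 0 = 6.429 V
Step 2 — R_th: zero the source — replace V1 by a short circuit (node 2 merges into node 0) — and find the resistance seen between A (node 1) and B (node 0).
Reduce the network between node 1 (A) and node 0 (B) by series/parallel combination:
  Rp1 = R1 ‖ R2 (parallel, both between nodes 0 and 1) = 1/(1/40 + 1/100) = 28.57 Ω
R_th = 28.57 Ω
I_n = V_th/R_th = 6.429/28.57 = 0.225 A, and R_n = R_th = 28.57 Ω

Final answer: I_n = 0.225 A, R_n = 28.57 Ω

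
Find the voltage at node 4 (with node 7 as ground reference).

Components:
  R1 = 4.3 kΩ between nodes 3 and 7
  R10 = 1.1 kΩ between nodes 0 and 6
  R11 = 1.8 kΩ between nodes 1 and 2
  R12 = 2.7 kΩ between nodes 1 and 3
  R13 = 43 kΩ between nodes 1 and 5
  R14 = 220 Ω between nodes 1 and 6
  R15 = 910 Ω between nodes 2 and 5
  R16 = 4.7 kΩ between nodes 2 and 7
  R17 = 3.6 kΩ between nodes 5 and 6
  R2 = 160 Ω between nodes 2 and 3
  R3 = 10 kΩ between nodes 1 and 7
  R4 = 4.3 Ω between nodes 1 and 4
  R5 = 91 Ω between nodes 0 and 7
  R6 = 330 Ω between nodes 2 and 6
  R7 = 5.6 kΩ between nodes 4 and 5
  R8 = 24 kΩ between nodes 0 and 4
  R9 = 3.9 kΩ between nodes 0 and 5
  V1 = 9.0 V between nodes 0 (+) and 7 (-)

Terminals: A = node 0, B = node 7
Nodal analysis, taking node 7 as the 0 V reference.
Source V1 fixes V_0 = 9 V.
KCL at each unknown node (sum of currents leaving = 0; resistances in Ω):
  Node 1: (V_1 - 0)/10000 + (V_1 - V_4)/4.3 + (V_1 - V_2)/1800 + (V_1 - V_3)/2700 + (V_1 - V_5)/43000 + (V_1 - V_6)/220 = 0
  Node 2: (V_2 - V_3)/160 + (V_2 - V_6)/330 + (V_2 - V_1)/1800 + (V_2 - V_5)/910 + (V_2 - 0)/4700 = 0
  Node 3: (V_3 - 0)/4300 + (V_3 - V_2)/160 + (V_3 - V_1)/2700 = 0
  Node 4: (V_4 - V_1)/4.3 + (V_4 - V_5)/5600 + (V_4 - 9)/24000 = 0
  Node 5: (V_5 - V_4)/5600 + (V_5 - 9)/3900 + (V_5 - V_1)/43000 + (V_5 - V_2)/910 + (V_5 - V_6)/3600 = 0
  Node 6: (V_6 - V_2)/330 + (V_6 - 9)/1100 + (V_6 - V_1)/220 + (V_6 - V_5)/3600 = 0
Collecting terms (coefficients in siemens):
  0.2382·V_1 - 0.0005556·V_2 - 0.0003704·V_3 - 0.2326·V_4 - 0.00002326·V_5 - 0.004545·V_6 = 0
  0.01115·V_2 - 0.0005556·V_1 - 0.00625·V_3 - 0.001099·V_5 - 0.00303·V_6 = 0
  0.006853·V_3 - 0.0003704·V_1 - 0.00625·V_2 = 0
  0.2328·V_4 - 0.2326·V_1 - 0.0001786·V_5 = 0.000375
  0.001835·V_5 - 0.00002326·V_1 - 0.001099·V_2 - 0.0001786·V_4 - 0.0002778·V_6 = 0.002308
  0.008763·V_6 - 0.004545·V_1 - 0.00303·V_2 - 0.0002778·V_5 = 0.008182
Solving these 6 simultaneous equations (Gaussian elimination) gives:
  V_1 = 6.181 V, V_2 = 5.846 V, V_3 = 5.665 V, V_4 = 6.182 V
  V_5 = 6.402 V, V_6 = 6.365 V
The requested potential is V_4 = 6.182 V.

Final answer: V_4 = 6.182 V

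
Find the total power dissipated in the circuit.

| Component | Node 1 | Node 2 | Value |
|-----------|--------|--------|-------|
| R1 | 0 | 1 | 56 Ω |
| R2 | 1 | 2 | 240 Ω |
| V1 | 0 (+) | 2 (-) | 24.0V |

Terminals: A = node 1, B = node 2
Nodal analysis, taking node 2 as the 0 V reference.
Source V1 fixes V_0 = 24 V.
KCL at each unknown node (sum of currents leaving = 0; resistances in Ω):
  Node 1: (V_1 - 24)/56 + (V_1 - 0)/240 = 0
Collecting terms: 0.02202 × V_1 = 0.4286  =>  V_1 = 19.46 V
Power in each resistor, P = (ΔV)²/R:
  P_R1 = (24 - 19.46)²/56 = 0.3682 W
  P_R2 = (19.46 - 0)²/240 = 1.578 W
P_total = P_R1 + P_R2 = 1.946 W

Final answer: 1.946 W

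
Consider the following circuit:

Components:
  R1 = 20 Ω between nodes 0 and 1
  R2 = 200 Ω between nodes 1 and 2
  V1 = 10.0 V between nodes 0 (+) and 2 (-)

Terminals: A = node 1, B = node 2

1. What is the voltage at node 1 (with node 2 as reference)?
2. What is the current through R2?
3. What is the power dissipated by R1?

Nodal analysis, taking node 2 as the 0 V reference.
Source V1 fixes V_0 = 10 V.
KCL at each unknown node (sum of currents leaving = 0; resistances in Ω):
  Node 1: (V_1 - 10)/20 + (V_1 - 0)/200 = 0
Collecting terms: 0.055 × V_1 = 0.5  =>  V_1 = 9.091 V
Part 1:
  Read off the nodal solution: V_1 = 9.091 V
Part 2:
  I_R2 = (V_1 - V_2)/R2 = (9.091 - 0)/200 = 0.04545 A
  Magnitude: I_R2 = 0.04545 A
Part 3:
  I_R1 = (V_0 - V_1)/R1 = (10 - 9.091)/20 = 0.04545 A
  P_R1 = I_R1² × R1 = (0.04545)² × 20 = 0.04132 W

Final answers:
1. V_1 = 9.091 V
2. I_R2 = 0.04545 A
3. P_R1 = 0.04132 W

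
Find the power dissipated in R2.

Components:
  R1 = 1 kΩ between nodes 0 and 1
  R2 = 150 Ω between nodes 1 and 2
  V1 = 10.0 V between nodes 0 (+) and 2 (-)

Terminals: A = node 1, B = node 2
Nodal analysis, taking node 2 as the 0 V reference.
Source V1 fixes V_0 = 10 V.
KCL at each unknown node (sum of currents leaving = 0; resistances in Ω):
  Node 1: (V_1 - 10)/1000 + (V_1 - 0)/150 = 0
Collecting terms: 0.007667 × V_1 = 0.01  =>  V_1 = 1.304 V
I_R2 = (V_1 - V_2)/R2 = (1.304 - 0)/150 = 0.008696 A
P_R2 = I_R2² × R2 = (0.008696)² × 150 = 0.01134 W

Final answer: 0.01134 W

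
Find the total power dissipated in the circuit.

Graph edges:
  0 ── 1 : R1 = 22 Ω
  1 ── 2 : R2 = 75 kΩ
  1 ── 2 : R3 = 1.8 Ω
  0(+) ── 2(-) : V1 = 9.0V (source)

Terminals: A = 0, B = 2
Nodal analysis, taking node 2 as the 0 V reference.
Source V1 fixes V_0 = 9 V.
KCL at each unknown node (sum of currents leaving = 0; resistances in Ω):
  Node 1: (V_1 - 9)/22 + (V_1 - 0)/75000 + (V_1 - 0)/1.8 = 0
Collecting terms: 0.601 × V_1 = 0.4091  =>  V_1 = 0.6807 V
Power in each resistor, P = (ΔV)²/R:
  P_R1 = (9 - 0.6807)²/22 = 3.146 W
  P_R2 = (0.6807 - 0)²/75000 = 0.000006177 W
  P_R3 = (0.6807 - 0)²/1.8 = 0.2574 W
P_total = P_R1 + P_R2 + P_R3 = 3.403 W

Final answer: 3.403 W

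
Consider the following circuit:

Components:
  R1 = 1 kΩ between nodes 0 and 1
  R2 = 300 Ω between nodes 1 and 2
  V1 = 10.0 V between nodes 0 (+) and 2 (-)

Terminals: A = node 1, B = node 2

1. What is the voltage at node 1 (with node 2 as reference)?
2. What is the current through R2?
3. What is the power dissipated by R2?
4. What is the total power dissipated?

Nodal analysis, taking node 2 as the 0 V reference.
Source V1 fixes V_0 = 10 V.
KCL at each unknown node (sum of currents leaving = 0; resistances in Ω):
  Node 1: (V_1 - 10)/1000 + (V_1 - 0)/300 = 0
Collecting terms: 0.004333 × V_1 = 0.01  =>  V_1 = 2.308 V
Part 1:
  Read off the nodal solution: V_1 = 2.308 V
Part 2:
  I_R2 = (V_1 - V_2)/R2 = (2.308 - 0)/300 = 0.007692 A
  Magnitude: I_R2 = 0.007692 A
Part 3:
  I_R2 = (V_1 - V_2)/R2 = (2.308 - 0)/300 = 0.007692 A
  P_R2 = I_R2² × R2 = (0.007692)² × 300 = 0.01775 W
Part 4:
  Power in each resistor, P = (ΔV)²/R:
    P_R1 = (10 - 2.308)²/1000 = 0.05917 W
    P_R2 = (2.308 - 0)²/300 = 0.01775 W
  P_total = P_R1 + P_R2 = 0.07692 W

Final answers:
1. V_1 = 2.308 V
2. I_R2 = 0.007692 A
3. P_R2 = 0.01775 W
4. P_total = 0.07692 W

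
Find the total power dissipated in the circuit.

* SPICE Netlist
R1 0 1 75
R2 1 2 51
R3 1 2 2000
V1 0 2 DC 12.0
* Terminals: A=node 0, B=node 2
Nodal analysis, taking node 2 as the 0 V reference.
Source V1 fixes V_0 = 12 V.
KCL at each unknown node (sum of currents leaving = 0; resistances in Ω):
  Node 1: (V_1 - 12)/75 + (V_1 - 0)/51 + (V_1 - 0)/2000 = 0
Collecting terms: 0.03344 × V_1 = 0.16  =>  V_1 = 4.785 V
Power in each resistor, P = (ΔV)²/R:
  P_R1 = (12 - 4.785)²/75 = 0.6942 W
  P_R2 = (4.785 - 0)²/51 = 0.4489 W
  P_R3 = (4.785 - 0)²/2000 = 0.01145 W
P_total = P_R1 + P_R2 + P_R3 = 1.154 W

Final answer: 1.154 W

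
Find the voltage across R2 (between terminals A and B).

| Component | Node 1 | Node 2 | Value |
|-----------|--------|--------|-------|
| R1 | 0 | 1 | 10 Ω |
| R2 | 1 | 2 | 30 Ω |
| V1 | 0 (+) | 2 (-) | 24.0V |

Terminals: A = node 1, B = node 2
R1 and R2 are in series across V1 (node 0 → node 1 → node 2), and the output A–B is taken across R2, so this is a voltage divider.
Series current: I = V1/(R1 + R2) = 24/(10 + 30) = 24/40 = 0.6 A
V_R2 = I × R2 = V1 × R2/(R1 + R2) = 24 × 30/40 = 18 V

Final answer: 18 V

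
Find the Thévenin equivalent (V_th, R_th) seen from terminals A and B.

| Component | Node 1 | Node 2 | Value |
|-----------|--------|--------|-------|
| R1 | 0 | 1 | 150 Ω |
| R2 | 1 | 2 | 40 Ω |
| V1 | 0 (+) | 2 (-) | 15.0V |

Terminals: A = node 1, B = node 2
Step 1 — V_th is the open-circuit voltage V_A - V_B (nothing connected across the terminals).
Nodal analysis, taking node 2 as the 0 V reference.
Source V1 fixes V_0 = 15 V.
KCL at each unknown node (sum of currents leaving = 0; resistances in Ω):
  Node 1: (V_1 - 15)/150 + (V_1 - 0)/40 = 0
Collecting terms: 0.03167 × V_1 = 0.1  =>  V_1 = 3.158 V
V_th = V_1 - V_2 = 3.158 - 0 = 3.158 V
Step 2 — R_th: zero the source — replace V1 by a short circuit (node 2 merges into node 0) — and find the resistance seen between A (node 1) and B (node 0).
Reduce the network between node 1 (A) and node 0 (B) by series/parallel combination:
  Rp1 = R1 ‖ R2 (parallel, both between nodes 0 and 1) = 1/(1/150 + 1/40) = 31.58 Ω
R_th = 31.58 Ω

Final answer: V_th = 3.158 V, R_th = 31.58 Ω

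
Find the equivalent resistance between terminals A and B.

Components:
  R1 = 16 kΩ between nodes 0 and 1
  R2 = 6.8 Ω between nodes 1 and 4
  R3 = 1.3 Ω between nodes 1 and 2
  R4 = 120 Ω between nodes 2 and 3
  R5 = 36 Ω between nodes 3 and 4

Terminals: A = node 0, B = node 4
Reduce the network between node 0 (A) and node 4 (B) by series/parallel combination:
  Rs1 = R3 + R4 (series, joined only at node 2) = 1.3 + 120 = 121.3 Ω
  Rs2 = R5 + Rs1 (series, joined only at node 3) = 36 + 121.3 = 157.3 Ω
  Rp1 = R2 ‖ Rs2 (parallel, both between nodes 1 and 4) = 1/(1/6.8 + 1/157.3) = 6.518 Ω
  Rs3 = R1 + Rp1 (series, joined only at node 1) = 16000 + 6.518 = 16010 Ω
R_eq = 16.01 kΩ

Final answer: 16.01 kΩ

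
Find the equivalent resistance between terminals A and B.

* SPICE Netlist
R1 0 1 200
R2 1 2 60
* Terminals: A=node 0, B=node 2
Reduce the network between node 0 (A) and node 2 (B) by series/parallel combination:
  Rs1 = R1 + R2 (series, joined only at node 1) = 200 + 60 = 260 Ω
R_eq = 260 Ω

Final answer: 260 Ω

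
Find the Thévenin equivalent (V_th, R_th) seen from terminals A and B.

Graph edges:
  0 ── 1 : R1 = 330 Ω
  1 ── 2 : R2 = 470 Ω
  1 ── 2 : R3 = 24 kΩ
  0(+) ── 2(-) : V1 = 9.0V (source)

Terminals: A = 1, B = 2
Step 1 — V_th is the open-circuit voltage V_A - V_B (nothing connected across the terminals).
Nodal analysis, taking node 2 as the 0 V reference.
Source V1 fixes V_0 = 9 V.
KCL at each unknown node (sum of currents leaving = 0; resistances in Ω):
  Node 1: (V_1 - 9)/330 + (V_1 - 0)/470 + (V_1 - 0)/24000 = 0
Collecting terms: 0.0052 × V_1 = 0.02727  =>  V_1 = 5.245 V
V_th = V_1 - V_2 = 5.245 - 0 = 5.245 V
Step 2 — R_th: zero the source — replace V1 by a short circuit (node 2 merges into node 0) — and find the resistance seen between A (node 1) and B (node 0).
Reduce the network between node 1 (A) and node 0 (B) by series/parallel combination:
  Rp1 = R1 ‖ R2 ‖ R3 (parallel, all between nodes 0 and 1) = 1/(1/330 + 1/470 + 1/24000) = 192.3 Ω
R_th = 192.3 Ω

Final answer: V_th = 5.245 V, R_th = 192.3 Ω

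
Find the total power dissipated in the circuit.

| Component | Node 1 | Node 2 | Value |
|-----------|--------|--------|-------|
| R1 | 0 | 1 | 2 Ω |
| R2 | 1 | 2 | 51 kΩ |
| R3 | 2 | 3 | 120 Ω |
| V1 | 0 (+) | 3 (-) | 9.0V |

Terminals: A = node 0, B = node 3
Nodal analysis, taking node 3 as the 0 V reference.
Source V1 fixes V_0 = 9 V.
KCL at each unknown node (sum of currents leaving = 0; resistances in Ω):
  Node 1: (V_1 - 9)/2 + (V_1 - V_2)/51000 = 0
  Node 2: (V_2 - V_1)/51000 + (V_2 - 0)/120 = 0
Collecting terms (coefficients in siemens):
  0.5·V_1 - 0.00001961·V_2 = 4.5
  0.008353·V_2 - 0.00001961·V_1 = 0
Determinant D = (0.5)(0.008353) - (-0.00001961)(-0.00001961) = 0.004177
V_1 = [(4.5)(0.008353) - (-0.00001961)(0)]/D = 9 V
V_2 = [(0.5)(0) - (4.5)(-0.00001961)]/D = 0.02113 V
Power in each resistor, P = (ΔV)²/R:
  P_R1 = (9 - 9)²/2 = 0.00000006199 W
  P_R2 = (9 - 0.02113)²/51000 = 0.001581 W
  P_R3 = (0.02113 - 0)²/120 = 0.000003719 W
P_total = P_R1 + P_R2 + P_R3 = 0.001584 W

Final answer: 0.001584 W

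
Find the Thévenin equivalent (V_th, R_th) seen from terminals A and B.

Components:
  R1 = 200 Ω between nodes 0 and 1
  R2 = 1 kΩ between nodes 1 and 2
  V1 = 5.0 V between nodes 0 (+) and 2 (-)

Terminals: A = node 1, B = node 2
Step 1 — V_th is the open-circuit voltage V_A - V_B (nothing connected across the terminals).
Nodal analysis, taking node 2 as the 0 V reference.
Source V1 fixes V_0 = 5 V.
KCL at each unknown node (sum of currents leaving = 0; resistances in Ω):
  Node 1: (V_1 - 5)/200 + (V_1 - 0)/1000 = 0
Collecting terms: 0.006 × V_1 = 0.025  =>  V_1 = 4.167 V
V_th = V_1 - V_2 = 4.167 - 0 = 4.167 V
Step 2 — R_th: zero the source — replace V1 by a short circuit (node 2 merges into node 0) — and find the resistance seen between A (node 1) and B (node 0).
Reduce the network between node 1 (A) and node 0 (B) by series/parallel combination:
  Rp1 = R1 ‖ R2 (parallel, both between nodes 0 and 1) = 1/(1/200 + 1/1000) = 166.7 Ω
R_th = 166.7 Ω

Final answer: V_th = 4.167 V, R_th = 166.7 Ω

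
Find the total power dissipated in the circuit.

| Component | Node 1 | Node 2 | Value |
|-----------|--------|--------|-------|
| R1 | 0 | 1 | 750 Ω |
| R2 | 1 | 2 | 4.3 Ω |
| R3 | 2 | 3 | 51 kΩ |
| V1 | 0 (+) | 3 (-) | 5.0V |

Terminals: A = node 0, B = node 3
Nodal analysis, taking node 3 as the 0 V reference.
Source V1 fixes V_0 = 5 V.
KCL at each unknown node (sum of currents leaving = 0; resistances in Ω):
  Node 1: (V_1 - 5)/750 + (V_1 - V_2)/4.3 = 0
  Node 2: (V_2 - V_1)/4.3 + (V_2 - 0)/51000 = 0
Collecting terms (coefficients in siemens):
  0.2339·V_1 - 0.2326·V_2 = 0.006667
  0.2326·V_2 - 0.2326·V_1 = 0
Determinant D = (0.2339)(0.2326) - (-0.2326)(-0.2326) = 0.0003147
V_1 = [(0.006667)(0.2326) - (-0.2326)(0)]/D = 4.928 V
V_2 = [(0.2339)(0) - (0.006667)(-0.2326)]/D = 4.927 V
Power in each resistor, P = (ΔV)²/R:
  P_R1 = (5 - 4.928)²/750 = 0.000007 W
  P_R2 = (4.928 - 4.927)²/4.3 = 0.00000004013 W
  P_R3 = (4.927 - 0)²/51000 = 0.000476 W
P_total = P_R1 + P_R2 + P_R3 = 0.0004831 W

Final answer: 0.0004831 W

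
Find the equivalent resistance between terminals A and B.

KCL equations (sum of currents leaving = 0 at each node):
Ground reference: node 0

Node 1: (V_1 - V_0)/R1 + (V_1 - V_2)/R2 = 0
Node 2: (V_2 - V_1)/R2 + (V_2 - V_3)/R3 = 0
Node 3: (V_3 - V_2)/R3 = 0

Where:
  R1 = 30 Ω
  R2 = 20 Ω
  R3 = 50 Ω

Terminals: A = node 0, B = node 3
Reduce the network between node 0 (A) and node 3 (B) by series/parallel combination:
  Rs1 = R1 + R2 (series, joined only at node 1) = 30 + 20 = 50 Ω
  Rs2 = R3 + Rs1 (series, joined only at node 2) = 50 + 50 = 100 Ω
R_eq = 100 Ω

Final answer: 100 Ω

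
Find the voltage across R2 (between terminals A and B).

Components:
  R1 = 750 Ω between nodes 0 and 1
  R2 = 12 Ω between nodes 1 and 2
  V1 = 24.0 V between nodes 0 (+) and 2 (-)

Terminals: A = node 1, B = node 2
R1 and R2 are in series across V1 (node 0 → node 1 → node 2), and the output A–B is taken across R2, so this is a voltage divider.
Series current: I = V1/(R1 + R2) = 24/(750 + 12) = 24/762 = 0.0315 A
V_R2 = I × R2 = V1 × R2/(R1 + R2) = 24 × 12/762 = 0.378 V

Final answer: 0.378 V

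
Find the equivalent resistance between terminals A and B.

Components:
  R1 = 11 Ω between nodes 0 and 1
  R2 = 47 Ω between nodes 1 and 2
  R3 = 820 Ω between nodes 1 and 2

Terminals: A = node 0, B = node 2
Reduce the network between node 0 (A) and node 2 (B) by series/parallel combination:
  Rp1 = R2 ‖ R3 (parallel, both between nodes 1 and 2) = 1/(1/47 + 1/820) = 44.45 Ω
  Rs1 = R1 + Rp1 (series, joined only at node 1) = 11 + 44.45 = 55.45 Ω
R_eq = 55.45 Ω

Final answer: 55.45 Ω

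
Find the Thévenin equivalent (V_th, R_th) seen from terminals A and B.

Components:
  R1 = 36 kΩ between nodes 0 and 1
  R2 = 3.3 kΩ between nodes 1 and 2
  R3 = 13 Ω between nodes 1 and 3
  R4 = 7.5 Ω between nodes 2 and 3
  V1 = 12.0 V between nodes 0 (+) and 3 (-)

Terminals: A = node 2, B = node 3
Step 1 — V_th is the open-circuit voltage V_A - V_B (nothing connected across the terminals).
Nodal analysis, taking node 3 as the 0 V reference.
Source V1 fixes V_0 = 12 V.
KCL at each unknown node (sum of currents leaving = 0; resistances in Ω):
  Node 1: (V_1 - 12)/36000 + (V_1 - V_2)/3300 + (V_1 - 0)/13 = 0
  Node 2: (V_2 - V_1)/3300 + (V_2 - 0)/7.5 = 0
Collecting terms (coefficients in siemens):
  0.07725·V_1 - 0.000303·V_2 = 0.0003333
  0.1336·V_2 - 0.000303·V_1 = 0
Determinant D = (0.07725)(0.1336) - (-0.000303)(-0.000303) = 0.01032
V_1 = [(0.0003333)(0.1336) - (-0.000303)(0)]/D = 0.004315 V
V_2 = [(0.07725)(0) - (0.0003333)(-0.000303)]/D = 0.000009784 V
V_th = V_2 - V_3 = 0.000009784 - 0 = 0.000009784 V
Step 2 — R_th: zero the source — replace V1 by a short circuit (node 3 merges into node 0) — and find the resistance seen between A (node 2) and B (node 0).
Reduce the network between node 2 (A) and node 0 (B) by series/parallel combination:
  Rp1 = R1 ‖ R3 (parallel, both between nodes 0 and 1) = 1/(1/36000 + 1/13) = 13 Ω
  Rs1 = R2 + Rp1 (series, joined only at node 1) = 3300 + 13 = 3313 Ω
  Rp2 = R4 ‖ Rs1 (parallel, both between nodes 0 and 2) = 1/(1/7.5 + 1/3313) = 7.483 Ω
R_th = 7.483 Ω

Final answer: V_th = 9.784e-06 V, R_th = 7.483 Ω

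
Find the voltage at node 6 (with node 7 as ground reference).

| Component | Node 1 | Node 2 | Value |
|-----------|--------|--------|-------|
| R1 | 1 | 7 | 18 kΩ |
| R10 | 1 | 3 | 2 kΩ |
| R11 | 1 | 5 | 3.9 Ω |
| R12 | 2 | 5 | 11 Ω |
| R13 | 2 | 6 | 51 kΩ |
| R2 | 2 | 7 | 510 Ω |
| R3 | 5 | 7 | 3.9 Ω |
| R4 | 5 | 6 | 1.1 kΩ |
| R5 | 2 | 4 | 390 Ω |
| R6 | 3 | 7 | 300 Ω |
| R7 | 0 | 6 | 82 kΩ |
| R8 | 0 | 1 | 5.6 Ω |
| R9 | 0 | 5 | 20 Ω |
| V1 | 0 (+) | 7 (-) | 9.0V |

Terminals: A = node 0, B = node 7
Nodal analysis, taking node 7 as the 0 V reference.
Source V1 fixes V_0 = 9 V.
KCL at each unknown node (sum of currents leaving = 0; resistances in Ω):
  Node 1: (V_1 - 0)/18000 + (V_1 - 9)/5.6 + (V_1 - V_3)/2000 + (V_1 - V_5)/3.9 = 0
  Node 2: (V_2 - 0)/510 + (V_2 - V_4)/390 + (V_2 - V_5)/11 + (V_2 - V_6)/51000 = 0
  Node 3: (V_3 - 0)/300 + (V_3 - V_1)/2000 = 0
  Node 4: (V_4 - V_2)/390 = 0
  Node 5: (V_5 - 0)/3.9 + (V_5 - V_6)/1100 + (V_5 - 9)/20 + (V_5 - V_1)/3.9 + (V_5 - V_2)/11 = 0
  Node 6: (V_6 - V_5)/1100 + (V_6 - 9)/82000 + (V_6 - V_2)/51000 = 0
Collecting terms (coefficients in siemens):
  0.4355·V_1 - 0.0005·V_3 - 0.2564·V_5 = 1.607
  0.09545·V_2 - 0.002564·V_4 - 0.09091·V_5 - 0.00001961·V_6 = 0
  0.003833·V_3 - 0.0005·V_1 = 0
  0.002564·V_4 - 0.002564·V_2 = 0
  0.6546·V_5 - 0.2564·V_1 - 0.09091·V_2 - 0.0009091·V_6 = 0.45
  0.0009409·V_6 - 0.00001961·V_2 - 0.0009091·V_5 = 0.0001098
Solving these 6 simultaneous equations (Gaussian elimination) gives:
  V_1 = 5.678 V, V_2 = 3.304 V, V_3 = 0.7406 V, V_4 = 3.304 V
  V_5 = 3.375 V, V_6 = 3.446 V
The requested potential is V_6 = 3.446 V.

Final answer: V_6 = 3.446 V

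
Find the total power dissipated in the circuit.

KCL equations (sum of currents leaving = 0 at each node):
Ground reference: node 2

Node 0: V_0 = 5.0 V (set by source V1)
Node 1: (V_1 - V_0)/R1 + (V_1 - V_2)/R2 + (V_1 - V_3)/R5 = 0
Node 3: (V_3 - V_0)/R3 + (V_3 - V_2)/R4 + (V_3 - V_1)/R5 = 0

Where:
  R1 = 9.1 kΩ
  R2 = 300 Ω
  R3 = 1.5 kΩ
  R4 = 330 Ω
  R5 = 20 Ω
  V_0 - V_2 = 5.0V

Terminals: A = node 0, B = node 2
Nodal analysis, taking node 2 as the 0 V reference.
Source V1 fixes V_0 = 5 V.
KCL at each unknown node (sum of currents leaving = 0; resistances in Ω):
  Node 1: (V_1 - 5)/9100 + (V_1 - 0)/300 + (V_1 - V_3)/20 = 0
  Node 3: (V_3 - 5)/1500 + (V_3 - 0)/330 + (V_3 - V_1)/20 = 0
Collecting terms (coefficients in siemens):
  0.05344·V_1 - 0.05·V_3 = 0.0005495
  0.0537·V_3 - 0.05·V_1 = 0.003333
Determinant D = (0.05344)(0.0537) - (-0.05)(-0.05) = 0.0003697
V_1 = [(0.0005495)(0.0537) - (-0.05)(0.003333)]/D = 0.5306 V
V_3 = [(0.05344)(0.003333) - (0.0005495)(-0.05)]/D = 0.5561 V
Power in each resistor, P = (ΔV)²/R:
  P_R1 = (5 - 0.5306)²/9100 = 0.002195 W
  P_R2 = (0.5306 - 0)²/300 = 0.0009383 W
  P_R3 = (5 - 0.5561)²/1500 = 0.01317 W
  P_R4 = (0 - 0.5561)²/330 = 0.0009372 W
  P_R5 = (0.5306 - 0.5561)²/20 = 0.00003264 W
P_total = P_R1 + P_R2 + P_R3 + P_R4 + P_R5 = 0.01727 W

Final answer: 0.01727 W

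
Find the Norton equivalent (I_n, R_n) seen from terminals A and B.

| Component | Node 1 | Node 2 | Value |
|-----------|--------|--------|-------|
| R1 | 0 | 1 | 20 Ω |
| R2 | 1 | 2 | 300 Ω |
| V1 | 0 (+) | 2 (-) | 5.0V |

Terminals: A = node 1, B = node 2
Find the Thévenin equivalent first; then I_n = V_th/R_th and R_n = R_th.
Step 1 — V_th is the open-circuit voltage V_A - V_B (nothing connected across the terminals).
Nodal analysis, taking node 2 as the 0 V reference.
Source V1 fixes V_0 = 5 V.
KCL at each unknown node (sum of currents leaving = 0; resistances in Ω):
  Node 1: (V_1 - 5)/20 + (V_1 - 0)/300 = 0
Collecting terms: 0.05333 × V_1 = 0.25  =>  V_1 = 4.688 V
V_th = V_1 - V_2 = 4.688 - 0 = 4.688 V
Step 2 — R_th: zero the source — replace V1 by a short circuit (node 2 merges into node 0) — and find the resistance seen between A (node 1) and B (node 0).
Reduce the network between node 1 (A) and node 0 (B) by series/parallel combination:
  Rp1 = R1 ‖ R2 (parallel, both between nodes 0 and 1) = 1/(1/20 + 1/300) = 18.75 Ω
R_th = 18.75 Ω
I_n = V_th/R_th = 4.688/18.75 = 0.25 A, and R_n = R_th = 18.75 Ω

Final answer: I_n = 0.25 A, R_n = 18.75 Ω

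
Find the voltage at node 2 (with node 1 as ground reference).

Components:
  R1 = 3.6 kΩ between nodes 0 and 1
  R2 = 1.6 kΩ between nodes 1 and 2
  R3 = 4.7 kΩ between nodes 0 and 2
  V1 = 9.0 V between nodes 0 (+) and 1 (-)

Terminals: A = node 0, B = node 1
Nodal analysis, taking node 1 as the 0 V reference.
Source V1 fixes V_0 = 9 V.
KCL at each unknown node (sum of currents leaving = 0; resistances in Ω):
  Node 2: (V_2 - 0)/1600 + (V_2 - 9)/4700 = 0
Collecting terms: 0.0008378 × V_2 = 0.001915  =>  V_2 = 2.286 V
The requested potential is V_2 = 2.286 V.

Final answer: V_2 = 2.286 V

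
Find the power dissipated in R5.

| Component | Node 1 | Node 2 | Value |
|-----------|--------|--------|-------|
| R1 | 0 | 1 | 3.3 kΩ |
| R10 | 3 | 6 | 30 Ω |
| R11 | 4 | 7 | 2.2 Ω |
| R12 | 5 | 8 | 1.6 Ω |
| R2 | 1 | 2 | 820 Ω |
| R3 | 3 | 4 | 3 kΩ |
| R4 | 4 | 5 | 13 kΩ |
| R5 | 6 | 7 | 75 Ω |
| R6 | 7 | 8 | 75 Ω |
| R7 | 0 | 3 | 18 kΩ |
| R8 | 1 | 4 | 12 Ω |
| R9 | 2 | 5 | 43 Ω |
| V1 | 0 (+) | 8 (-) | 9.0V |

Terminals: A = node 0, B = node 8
Nodal analysis, taking node 8 as the 0 V reference.
Source V1 fixes V_0 = 9 V.
KCL at each unknown node (sum of currents leaving = 0; resistances in Ω):
  Node 1: (V_1 - 9)/3300 + (V_1 - V_2)/820 + (V_1 - V_4)/12 = 0
  Node 2: (V_2 - V_1)/820 + (V_2 - V_5)/43 = 0
  Node 3: (V_3 - V_4)/3000 + (V_3 - 9)/18000 + (V_3 - V_6)/30 = 0
  Node 4: (V_4 - V_3)/3000 + (V_4 - V_5)/13000 + (V_4 - V_1)/12 + (V_4 - V_7)/2.2 = 0
  Node 5: (V_5 - V_4)/13000 + (V_5 - V_2)/43 + (V_5 - 0)/1.6 = 0
  Node 6: (V_6 - V_7)/75 + (V_6 - V_3)/30 = 0
  Node 7: (V_7 - V_6)/75 + (V_7 - 0)/75 + (V_7 - V_4)/2.2 = 0
Collecting terms (coefficients in siemens):
  0.08486·V_1 - 0.00122·V_2 - 0.08333·V_4 = 0.002727
  0.02448·V_2 - 0.00122·V_1 - 0.02326·V_5 = 0
  0.03372·V_3 - 0.0003333·V_4 - 0.03333·V_6 = 0.0005
  0.5383·V_4 - 0.08333·V_1 - 0.0003333·V_3 - 0.00007692·V_5 - 0.4545·V_7 = 0
  0.6483·V_5 - 0.02326·V_2 - 0.00007692·V_4 = 0
  0.04667·V_6 - 0.03333·V_3 - 0.01333·V_7 = 0
  0.4812·V_7 - 0.4545·V_4 - 0.01333·V_6 = 0
Solving these 7 simultaneous equations (Gaussian elimination) gives:
  V_1 = 0.2463 V, V_2 = 0.01273 V, V_3 = 0.2622 V, V_4 = 0.2179 V
  V_5 = 0.0004826 V, V_6 = 0.248 V, V_7 = 0.2127 V
I_R5 = (V_6 - V_7)/R5 = (0.248 - 0.2127)/75 = 0.0004707 A
P_R5 = I_R5² × R5 = (0.0004707)² × 75 = 0.00001662 W

Final answer: 1.662e-05 W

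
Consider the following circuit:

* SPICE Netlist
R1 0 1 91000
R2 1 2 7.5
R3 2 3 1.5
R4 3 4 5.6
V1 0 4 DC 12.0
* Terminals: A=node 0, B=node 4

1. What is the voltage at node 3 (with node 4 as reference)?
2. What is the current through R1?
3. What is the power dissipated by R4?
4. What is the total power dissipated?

Nodal analysis, taking node 4 as the 0 V reference.
Source V1 fixes V_0 = 12 V.
KCL at each unknown node (sum of currents leaving = 0; resistances in Ω):
  Node 1: (V_1 - 12)/91000 + (V_1 - V_2)/7.5 = 0
  Node 2: (V_2 - V_1)/7.5 + (V_2 - V_3)/1.5 = 0
  Node 3: (V_3 - V_2)/1.5 + (V_3 - 0)/5.6 = 0
Collecting terms (coefficients in siemens):
  0.1333·V_1 - 0.1333·V_2 = 0.0001319
  0.8·V_2 - 0.1333·V_1 - 0.6667·V_3 = 0
  0.8452·V_3 - 0.6667·V_2 = 0
Solving these 3 simultaneous equations (Gaussian elimination) gives:
  V_1 = 0.001925 V, V_2 = 0.0009361 V, V_3 = 0.0007383 V
Part 1:
  Read off the nodal solution: V_3 = 0.0007383 V
Part 2:
  I_R1 = (V_0 - V_1)/R1 = (12 - 0.001925)/91000 = 0.0001318 A
  Magnitude: I_R1 = 0.0001318 A
Part 3:
  I_R4 = (V_3 - V_4)/R4 = (0.0007383 - 0)/5.6 = 0.0001318 A
  P_R4 = I_R4² × R4 = (0.0001318)² × 5.6 = 0.00000009735 W
Part 4:
  Power in each resistor, P = (ΔV)²/R:
    P_R1 = (12 - 0.001925)²/91000 = 0.001582 W
    P_R2 = (0.001925 - 0.0009361)²/7.5 = 0.0000001304 W
    P_R3 = (0.0009361 - 0.0007383)²/1.5 = 0.00000002608 W
    P_R4 = (0.0007383 - 0)²/5.6 = 0.00000009735 W
  P_total = P_R1 + P_R2 + P_R3 + P_R4 = 0.001582 W

Final answers:
1. V_3 = 0.0007383 V
2. I_R1 = 0.0001318 A
3. P_R4 = 9.735e-08 W
4. P_total = 0.001582 W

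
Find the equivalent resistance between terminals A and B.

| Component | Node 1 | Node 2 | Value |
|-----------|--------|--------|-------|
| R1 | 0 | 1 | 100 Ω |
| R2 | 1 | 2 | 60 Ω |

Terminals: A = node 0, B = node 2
Reduce the network between node 0 (A) and node 2 (B) by series/parallel combination:
  Rs1 = R1 + R2 (series, joined only at node 1) = 100 + 60 = 160 Ω
R_eq = 160 Ω

Final answer: 160 Ω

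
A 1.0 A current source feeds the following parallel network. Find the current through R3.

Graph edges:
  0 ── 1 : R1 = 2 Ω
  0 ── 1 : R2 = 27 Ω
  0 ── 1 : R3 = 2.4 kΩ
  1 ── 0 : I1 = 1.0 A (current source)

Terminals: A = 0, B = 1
All resistors sit directly between nodes 0 and 1, so they are in parallel and share one voltage V; the full source current 1 A splits among them.
1/R_par = 1/2 + 1/27 + 1/2400 = 0.5375 S  =>  R_par = 1.861 Ω
V = I × R_par = 1 × 1.861 = 1.861 V
I_R3 = V/R3 = 1.861/2400 = 0.0007753 A

Final answer: 0.0007753 A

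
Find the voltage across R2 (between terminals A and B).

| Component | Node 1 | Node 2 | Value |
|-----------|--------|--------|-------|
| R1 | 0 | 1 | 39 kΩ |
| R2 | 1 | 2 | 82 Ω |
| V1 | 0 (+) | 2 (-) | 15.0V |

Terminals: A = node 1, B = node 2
R1 and R2 are in series across V1 (node 0 → node 1 → node 2), and the output A–B is taken across R2, so this is a voltage divider.
Series current: I = V1/(R1 + R2) = 15/(39000 + 82) = 15/39080 = 0.0003838 A
V_R2 = I × R2 = V1 × R2/(R1 + R2) = 15 × 82/39080 = 0.03147 V

Final answer: 0.03147 V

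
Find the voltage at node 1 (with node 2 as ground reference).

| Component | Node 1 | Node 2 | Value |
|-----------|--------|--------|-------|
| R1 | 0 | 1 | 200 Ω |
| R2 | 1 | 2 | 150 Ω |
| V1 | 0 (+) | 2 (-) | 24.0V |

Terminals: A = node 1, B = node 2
Nodal analysis, taking node 2 as the 0 V reference.
Source V1 fixes V_0 = 24 V.
KCL at each unknown node (sum of currents leaving = 0; resistances in Ω):
  Node 1: (V_1 - 24)/200 + (V_1 - 0)/150 = 0
Collecting terms: 0.01167 × V_1 = 0.12  =>  V_1 = 10.29 V
The requested potential is V_1 = 10.29 V.

Final answer: V_1 = 10.29 V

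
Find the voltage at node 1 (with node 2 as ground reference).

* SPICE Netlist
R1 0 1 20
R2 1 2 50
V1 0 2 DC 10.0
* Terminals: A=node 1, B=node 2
Nodal analysis, taking node 2 as the 0 V reference.
Source V1 fixes V_0 = 10 V.
KCL at each unknown node (sum of currents leaving = 0; resistances in Ω):
  Node 1: (V_1 - 10)/20 + (V_1 - 0)/50 = 0
Collecting terms: 0.07 × V_1 = 0.5  =>  V_1 = 7.143 V
The requested potential is V_1 = 7.143 V.

Final answer: V_1 = 7.143 V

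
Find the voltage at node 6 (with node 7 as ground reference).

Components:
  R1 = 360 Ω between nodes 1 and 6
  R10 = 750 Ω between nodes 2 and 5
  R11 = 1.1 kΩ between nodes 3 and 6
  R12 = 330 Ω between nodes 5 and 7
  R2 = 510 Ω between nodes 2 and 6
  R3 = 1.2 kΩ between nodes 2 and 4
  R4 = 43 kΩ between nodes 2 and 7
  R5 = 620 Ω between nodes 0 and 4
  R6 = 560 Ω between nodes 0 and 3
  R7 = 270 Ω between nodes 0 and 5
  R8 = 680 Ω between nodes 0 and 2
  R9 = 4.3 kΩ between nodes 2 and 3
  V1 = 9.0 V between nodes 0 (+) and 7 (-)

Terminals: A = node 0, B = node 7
Nodal analysis, taking node 7 as the 0 V reference.
Source V1 fixes V_0 = 9 V.
KCL at each unknown node (sum of currents leaving = 0; resistances in Ω):
  Node 1: (V_1 - V_6)/360 = 0
  Node 2: (V_2 - V_6)/510 + (V_2 - V_4)/1200 + (V_2 - 0)/43000 + (V_2 - 9)/680 + (V_2 - V_3)/4300 + (V_2 - V_5)/750 = 0
  Node 3: (V_3 - 9)/560 + (V_3 - V_2)/4300 + (V_3 - V_6)/1100 = 0
  Node 4: (V_4 - V_2)/1200 + (V_4 - 9)/620 = 0
  Node 5: (V_5 - 9)/270 + (V_5 - V_2)/750 + (V_5 - 0)/330 = 0
  Node 6: (V_6 - V_1)/360 + (V_6 - V_2)/510 + (V_6 - V_3)/1100 = 0
Collecting terms (coefficients in siemens):
  0.002778·V_1 - 0.002778·V_6 = 0
  0.005854·V_2 - 0.0002326·V_3 - 0.0008333·V_4 - 0.001333·V_5 - 0.001961·V_6 = 0.01324
  0.002927·V_3 - 0.0002326·V_2 - 0.0009091·V_6 = 0.01607
  0.002446·V_4 - 0.0008333·V_2 = 0.01452
  0.008067·V_5 - 0.001333·V_2 = 0.03333
  0.005648·V_6 - 0.002778·V_1 - 0.001961·V_2 - 0.0009091·V_3 = 0
Solving these 6 simultaneous equations (Gaussian elimination) gives:
  V_1 = 8.007 V, V_2 = 7.737 V, V_3 = 8.591 V, V_4 = 8.57 V
  V_5 = 5.411 V, V_6 = 8.007 V
The requested potential is V_6 = 8.007 V.

Final answer: V_6 = 8.007 V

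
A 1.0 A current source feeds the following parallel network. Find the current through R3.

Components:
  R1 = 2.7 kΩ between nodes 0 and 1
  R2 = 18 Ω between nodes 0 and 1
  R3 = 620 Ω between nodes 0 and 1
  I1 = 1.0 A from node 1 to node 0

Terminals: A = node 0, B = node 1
All resistors sit directly between nodes 0 and 1, so they are in parallel and share one voltage V; the full source current 1 A splits among them.
1/R_par = 1/2700 + 1/18 + 1/620 = 0.05754 S  =>  R_par = 17.38 Ω
V = I × R_par = 1 × 17.38 = 17.38 V
I_R3 = V/R3 = 17.38/620 = 0.02803 A

Final answer: 0.02803 A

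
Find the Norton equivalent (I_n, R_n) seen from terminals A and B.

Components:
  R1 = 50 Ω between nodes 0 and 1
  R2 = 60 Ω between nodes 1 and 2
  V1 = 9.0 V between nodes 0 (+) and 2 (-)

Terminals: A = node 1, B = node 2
Find the Thévenin equivalent first; then I_n = V_th/R_th and R_n = R_th.
Step 1 — V_th is the open-circuit voltage V_A - V_B (nothing connected across the terminals).
Nodal analysis, taking node 2 as the 0 V reference.
Source V1 fixes V_0 = 9 V.
KCL at each unknown node (sum of currents leaving = 0; resistances in Ω):
  Node 1: (V_1 - 9)/50 + (V_1 - 0)/60 = 0
Collecting terms: 0.03667 × V_1 = 0.18  =>  V_1 = 4.909 V
V_th = V_1 - V_2 = 4.909 - 0 = 4.909 V
Step 2 — R_th: zero the source — replace V1 by a short circuit (node 2 merges into node 0) — and find the resistance seen between A (node 1) and B (node 0).
Reduce the network between node 1 (A) and node 0 (B) by series/parallel combination:
  Rp1 = R1 ‖ R2 (parallel, both between nodes 0 and 1) = 1/(1/50 + 1/60) = 27.27 Ω
R_th = 27.27 Ω
I_n = V_th/R_th = 4.909/27.27 = 0.18 A, and R_n = R_th = 27.27 Ω

Final answer: I_n = 0.18 A, R_n = 27.27 Ω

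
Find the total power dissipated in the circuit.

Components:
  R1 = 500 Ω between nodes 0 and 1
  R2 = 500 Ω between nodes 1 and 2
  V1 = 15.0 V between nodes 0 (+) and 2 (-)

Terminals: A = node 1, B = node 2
Nodal analysis, taking node 2 as the 0 V reference.
Source V1 fixes V_0 = 15 V.
KCL at each unknown node (sum of currents leaving = 0; resistances in Ω):
  Node 1: (V_1 - 15)/500 + (V_1 - 0)/500 = 0
Collecting terms: 0.004 × V_1 = 0.03  =>  V_1 = 7.5 V
Power in each resistor, P = (ΔV)²/R:
  P_R1 = (15 - 7.5)²/500 = 0.1125 W
  P_R2 = (7.5 - 0)²/500 = 0.1125 W
P_total = P_R1 + P_R2 = 0.225 W

Final answer: 0.225 W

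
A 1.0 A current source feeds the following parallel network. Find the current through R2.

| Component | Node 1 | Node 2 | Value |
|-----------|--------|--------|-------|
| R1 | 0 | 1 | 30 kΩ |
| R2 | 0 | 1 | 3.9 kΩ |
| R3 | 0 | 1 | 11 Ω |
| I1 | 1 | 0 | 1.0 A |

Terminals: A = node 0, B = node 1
All resistors sit directly between nodes 0 and 1, so they are in parallel and share one voltage V; the full source current 1 A splits among them.
1/R_par = 1/30000 + 1/3900 + 1/11 = 0.0912 S  =>  R_par = 10.97 Ω
V = I × R_par = 1 × 10.97 = 10.97 V
I_R2 = V/R2 = 10.97/3900 = 0.002812 A

Final answer: 0.002812 A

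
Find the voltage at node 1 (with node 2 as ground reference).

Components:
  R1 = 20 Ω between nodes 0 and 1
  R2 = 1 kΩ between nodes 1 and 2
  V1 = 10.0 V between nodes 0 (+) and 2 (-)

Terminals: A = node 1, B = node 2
Nodal analysis, taking node 2 as the 0 V reference.
Source V1 fixes V_0 = 10 V.
KCL at each unknown node (sum of currents leaving = 0; resistances in Ω):
  Node 1: (V_1 - 10)/20 + (V_1 - 0)/1000 = 0
Collecting terms: 0.051 × V_1 = 0.5  =>  V_1 = 9.804 V
The requested potential is V_1 = 9.804 V.

Final answer: V_1 = 9.804 V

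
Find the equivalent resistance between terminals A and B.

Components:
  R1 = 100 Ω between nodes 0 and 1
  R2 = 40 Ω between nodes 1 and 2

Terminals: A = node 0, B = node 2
Reduce the network between node 0 (A) and node 2 (B) by series/parallel combination:
  Rs1 = R1 + R2 (series, joined only at node 1) = 100 + 40 = 140 Ω
R_eq = 140 Ω

Final answer: 140 Ω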